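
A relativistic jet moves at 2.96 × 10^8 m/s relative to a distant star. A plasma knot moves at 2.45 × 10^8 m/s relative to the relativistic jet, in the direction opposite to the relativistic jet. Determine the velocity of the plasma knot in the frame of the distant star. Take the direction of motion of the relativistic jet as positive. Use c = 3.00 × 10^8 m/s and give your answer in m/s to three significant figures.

+2.63 × 10^8 m/s

In units of c (dividing by 3.00 × 10^8 m/s): v = 0.987, u' = -0.817.
u = (u' + v)/(1 + u'v/c²):
u = (-0.817 + 0.987) / (1 + (-0.817)·0.987) = 0.1700/0.1942 = 0.8753
Converting back: u = 0.8753 × 3.00 × 10^8 m/s.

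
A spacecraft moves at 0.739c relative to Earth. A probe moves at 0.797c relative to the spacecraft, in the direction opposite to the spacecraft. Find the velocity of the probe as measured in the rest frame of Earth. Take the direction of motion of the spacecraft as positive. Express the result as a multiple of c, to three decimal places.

With v = 0.739 and u' = -0.797 (in units of c),
u = (u' + v)/(1 + u'v/c²):
u = (-0.797 + 0.739) / (1 + (-0.797)·0.739) = -0.0580/0.4110 = -0.1411

-0.141c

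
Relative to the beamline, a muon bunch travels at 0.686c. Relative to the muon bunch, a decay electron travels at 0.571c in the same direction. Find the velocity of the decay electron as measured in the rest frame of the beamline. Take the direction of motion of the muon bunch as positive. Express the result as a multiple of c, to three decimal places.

With v = 0.686 and u' = 0.571 (in units of c),
u = (u' + v)/(1 + u'v/c²):
u = (0.571 + 0.686) / (1 + 0.571·0.686) = 1.2570/1.3917 = 0.9032

0.903c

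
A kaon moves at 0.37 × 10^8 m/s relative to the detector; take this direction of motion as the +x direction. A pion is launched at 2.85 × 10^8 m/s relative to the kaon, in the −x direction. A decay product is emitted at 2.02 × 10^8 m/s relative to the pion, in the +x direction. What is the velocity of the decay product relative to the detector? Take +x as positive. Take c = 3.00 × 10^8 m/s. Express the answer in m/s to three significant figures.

-2.14 × 10^8 m/s

Apply u = (u' + v)/(1 + u'v/c²) successively, working outward toward the detector.
(Dividing each given speed by c = 3.00 × 10^8 m/s to work in units of c.)
Start: velocity of the kaon relative to the detector = 0.1233c.
Compose with the pion (u' = -0.950 in the kaon frame): u_1 = (-0.950 + 0.123) / (1 + (-0.950)·0.123) = -0.8267/0.8828 = -0.9364.
Compose with the decay product (u' = 0.673 in the pion frame): u_2 = (0.673 + (-0.936)) / (1 + 0.673·(-0.936)) = -0.2630/0.3695 = -0.7119.
So u = -0.7119 × 3.00 × 10^8 m/s.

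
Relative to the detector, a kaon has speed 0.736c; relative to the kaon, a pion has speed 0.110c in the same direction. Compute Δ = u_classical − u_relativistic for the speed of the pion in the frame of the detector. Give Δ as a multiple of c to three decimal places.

Δ = 0.063c

Galilean: u_cl = 0.110 + 0.736 = 0.8460.
Relativistic: u_rel = (0.110 + 0.736) / (1 + 0.110·0.736) = 0.8460/1.0810 = 0.7826.
Δ = 0.8460 − 0.7826 = 0.0634.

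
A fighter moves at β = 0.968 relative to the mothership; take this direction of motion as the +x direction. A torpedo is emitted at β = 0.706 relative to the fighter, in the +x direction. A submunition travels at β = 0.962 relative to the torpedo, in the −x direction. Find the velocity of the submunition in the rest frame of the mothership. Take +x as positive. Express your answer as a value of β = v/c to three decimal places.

β = +0.747

Apply u = (u' + v)/(1 + u'v/c²) successively, working outward toward the mothership.
Start: velocity of the fighter relative to the mothership = 0.9680c.
Compose with the torpedo (u' = 0.706 in the fighter frame): u_1 = (0.706 + 0.968) / (1 + 0.706·0.968) = 1.6740/1.6834 = 0.9944.
Compose with the submunition (u' = -0.962 in the torpedo frame): u_2 = (-0.962 + 0.994) / (1 + (-0.962)·0.994) = 0.0324/0.0434 = 0.7472.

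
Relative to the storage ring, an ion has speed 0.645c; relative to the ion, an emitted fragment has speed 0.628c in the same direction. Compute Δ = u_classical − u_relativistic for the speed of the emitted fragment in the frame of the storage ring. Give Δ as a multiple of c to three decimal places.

Δ = 0.367c

Galilean: u_cl = 0.628 + 0.645 = 1.2730.
Relativistic: u_rel = (0.628 + 0.645) / (1 + 0.628·0.645) = 1.2730/1.4051 = 0.9060.
Δ = 1.2730 − 0.9060 = 0.3670.
(The classical prediction exceeds c; the relativistic result does not.)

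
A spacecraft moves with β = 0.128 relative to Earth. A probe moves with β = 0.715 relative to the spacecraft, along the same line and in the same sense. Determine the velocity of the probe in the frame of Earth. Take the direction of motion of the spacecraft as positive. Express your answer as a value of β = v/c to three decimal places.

With v = 0.128 and u' = 0.715 (in units of c),
u = (u' + v)/(1 + u'v/c²):
u = (0.715 + 0.128) / (1 + 0.715·0.128) = 0.8430/1.0915 = 0.7723
(Galilean addition would give +0.843c.)

β = 0.772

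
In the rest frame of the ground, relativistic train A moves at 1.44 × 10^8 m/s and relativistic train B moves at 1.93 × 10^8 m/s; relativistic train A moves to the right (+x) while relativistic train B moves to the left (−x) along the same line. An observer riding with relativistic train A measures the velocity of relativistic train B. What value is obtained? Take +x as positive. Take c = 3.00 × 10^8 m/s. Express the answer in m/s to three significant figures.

-2.57 × 10^8 m/s

β_A = 0.480, β_B = -0.643 (dividing each by c = 3.00 × 10^8 m/s).
Transform to A's frame with the inverse velocity-addition law: u' = (u − v)/(1 − uv/c²), taking u = β_B and v = β_A.
u' = (-0.643 − 0.480) / (1 − (0.480)(-0.643)) = -1.1233/1.3088 = -0.8583.
u' = -0.8583 × 3.00 × 10^8 m/s.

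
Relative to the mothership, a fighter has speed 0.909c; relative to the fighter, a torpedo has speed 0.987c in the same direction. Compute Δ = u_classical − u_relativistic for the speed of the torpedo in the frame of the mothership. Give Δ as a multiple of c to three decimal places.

Galilean: u_cl = 0.987 + 0.909 = 1.8960.
Relativistic: u_rel = (0.987 + 0.909) / (1 + 0.987·0.909) = 1.8960/1.8972 = 0.9994.
Δ = 1.8960 − 0.9994 = 0.8966.
(The classical prediction exceeds c; the relativistic result does not.)

Δ = 0.897c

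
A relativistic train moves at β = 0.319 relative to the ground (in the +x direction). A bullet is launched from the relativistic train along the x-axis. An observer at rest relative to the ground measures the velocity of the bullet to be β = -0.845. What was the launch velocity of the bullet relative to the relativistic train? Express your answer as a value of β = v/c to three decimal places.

Invert the composition law: u' = (u − v)/(1 − uv/c²).
u' = (-0.845 − 0.319) / (1 − (-0.845)(0.319)) = -1.1640/1.2696 = -0.9169.

β = -0.917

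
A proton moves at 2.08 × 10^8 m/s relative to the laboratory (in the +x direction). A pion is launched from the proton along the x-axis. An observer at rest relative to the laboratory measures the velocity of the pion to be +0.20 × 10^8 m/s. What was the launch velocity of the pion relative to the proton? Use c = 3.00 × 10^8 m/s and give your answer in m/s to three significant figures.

-1.97 × 10^8 m/s

v = 0.693c, u = 0.067c.
Invert the composition law: u' = (u − v)/(1 − uv/c²).
u' = (0.067 − 0.693) / (1 − (0.067)(0.693)) = -0.6267/0.9538 = -0.6570.
u' = -0.6570 × 3.00 × 10^8 m/s.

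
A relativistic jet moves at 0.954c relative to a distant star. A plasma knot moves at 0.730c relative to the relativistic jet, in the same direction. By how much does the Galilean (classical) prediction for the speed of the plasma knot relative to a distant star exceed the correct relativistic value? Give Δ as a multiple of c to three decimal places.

Δ = 0.691c

Galilean: u_cl = 0.730 + 0.954 = 1.6840.
Relativistic: u_rel = (0.730 + 0.954) / (1 + 0.730·0.954) = 1.6840/1.6964 = 0.9927.
Δ = 1.6840 − 0.9927 = 0.6913.
(The classical prediction exceeds c; the relativistic result does not.)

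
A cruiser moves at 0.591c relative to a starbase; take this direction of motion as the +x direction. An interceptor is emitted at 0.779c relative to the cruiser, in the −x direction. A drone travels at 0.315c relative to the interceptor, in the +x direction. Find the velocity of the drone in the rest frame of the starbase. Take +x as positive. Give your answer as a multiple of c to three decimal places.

Apply u = (u' + v)/(1 + u'v/c²) successively, working outward toward the starbase.
Start: velocity of the cruiser relative to the starbase = 0.5910c.
Compose with the interceptor (u' = -0.779 in the cruiser frame): u_1 = (-0.779 + 0.591) / (1 + (-0.779)·0.591) = -0.1880/0.5396 = -0.3484.
Compose with the drone (u' = 0.315 in the interceptor frame): u_2 = (0.315 + (-0.348)) / (1 + 0.315·(-0.348)) = -0.0334/0.8903 = -0.0375.

-0.038c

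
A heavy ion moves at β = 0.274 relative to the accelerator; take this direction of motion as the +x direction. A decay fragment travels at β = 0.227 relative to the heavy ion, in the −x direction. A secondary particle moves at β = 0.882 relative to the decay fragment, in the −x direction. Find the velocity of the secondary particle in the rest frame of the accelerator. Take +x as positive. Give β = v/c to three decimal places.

Apply u = (u' + v)/(1 + u'v/c²) successively, working outward toward the accelerator.
Start: velocity of the heavy ion relative to the accelerator = 0.2740c.
Compose with the decay fragment (u' = -0.227 in the heavy ion frame): u_1 = (-0.227 + 0.274) / (1 + (-0.227)·0.274) = 0.0470/0.9378 = 0.0501.
Compose with the secondary particle (u' = -0.882 in the decay fragment frame): u_2 = (-0.882 + 0.050) / (1 + (-0.882)·0.050) = -0.8319/0.9558 = -0.8704.

β = -0.870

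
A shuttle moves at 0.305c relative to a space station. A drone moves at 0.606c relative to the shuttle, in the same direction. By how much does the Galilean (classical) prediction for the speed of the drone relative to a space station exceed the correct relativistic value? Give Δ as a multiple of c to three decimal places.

Galilean: u_cl = 0.606 + 0.305 = 0.9110.
Relativistic: u_rel = (0.606 + 0.305) / (1 + 0.606·0.305) = 0.9110/1.1848 = 0.7689.
Δ = 0.9110 − 0.7689 = 0.1421.

Δ = 0.142c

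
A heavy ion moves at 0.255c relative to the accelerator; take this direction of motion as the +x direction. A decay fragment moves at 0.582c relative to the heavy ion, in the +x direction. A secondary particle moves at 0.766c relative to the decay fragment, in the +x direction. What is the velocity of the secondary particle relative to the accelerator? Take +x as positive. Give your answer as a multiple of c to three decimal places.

Apply u = (u' + v)/(1 + u'v/c²) successively, working outward toward the accelerator.
Start: velocity of the heavy ion relative to the accelerator = 0.2550c.
Compose with the decay fragment (u' = 0.582 in the heavy ion frame): u_1 = (0.582 + 0.255) / (1 + 0.582·0.255) = 0.8370/1.1484 = 0.7288.
Compose with the secondary particle (u' = 0.766 in the decay fragment frame): u_2 = (0.766 + 0.729) / (1 + 0.766·0.729) = 1.4948/1.5583 = 0.9593.

0.959c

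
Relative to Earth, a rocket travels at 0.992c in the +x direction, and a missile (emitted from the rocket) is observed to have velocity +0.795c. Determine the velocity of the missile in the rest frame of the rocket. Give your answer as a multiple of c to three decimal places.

-0.932c

Invert the composition law: u' = (u − v)/(1 − uv/c²).
u' = (0.795 − 0.992) / (1 − (0.795)(0.992)) = -0.1970/0.2114 = -0.9321.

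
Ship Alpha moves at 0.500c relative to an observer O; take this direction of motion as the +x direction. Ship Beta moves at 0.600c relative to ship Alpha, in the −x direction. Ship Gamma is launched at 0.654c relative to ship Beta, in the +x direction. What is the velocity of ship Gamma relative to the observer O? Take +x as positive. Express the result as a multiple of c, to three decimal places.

Apply u = (u' + v)/(1 + u'v/c²) successively, working outward toward the observer O.
Start: velocity of ship Alpha relative to the observer O = 0.5000c.
Compose with ship Beta (u' = -0.600 in ship Alpha frame): u_1 = (-0.600 + 0.500) / (1 + (-0.600)·0.500) = -0.1000/0.7000 = -0.1429.
Compose with ship Gamma (u' = 0.654 in ship Beta frame): u_2 = (0.654 + (-0.143)) / (1 + 0.654·(-0.143)) = 0.5111/0.9066 = 0.5638.

+0.564c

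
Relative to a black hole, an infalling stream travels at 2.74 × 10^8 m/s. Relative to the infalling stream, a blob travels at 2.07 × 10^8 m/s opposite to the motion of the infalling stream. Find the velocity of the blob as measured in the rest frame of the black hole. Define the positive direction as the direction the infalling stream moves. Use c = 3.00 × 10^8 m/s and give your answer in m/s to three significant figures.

+1.81 × 10^8 m/s

In units of c (dividing by 3.00 × 10^8 m/s): v = 0.913, u' = -0.690.
u = (u' + v)/(1 + u'v/c²):
u = (-0.690 + 0.913) / (1 + (-0.690)·0.913) = 0.2233/0.3698 = 0.6039
(Galilean addition would give +0.223c.)
Converting back: u = 0.6039 × 3.00 × 10^8 m/s.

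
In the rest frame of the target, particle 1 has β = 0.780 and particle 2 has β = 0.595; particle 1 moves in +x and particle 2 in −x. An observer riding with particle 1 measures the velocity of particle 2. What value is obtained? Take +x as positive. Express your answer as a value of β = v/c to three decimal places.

β_A = 0.780, β_B = -0.595.
Transform to A's frame with the inverse velocity-addition law: u' = (u − v)/(1 − uv/c²), taking u = β_B and v = β_A.
u' = (-0.595 − 0.780) / (1 − (0.780)(-0.595)) = -1.3750/1.4641 = -0.9391.

β = -0.939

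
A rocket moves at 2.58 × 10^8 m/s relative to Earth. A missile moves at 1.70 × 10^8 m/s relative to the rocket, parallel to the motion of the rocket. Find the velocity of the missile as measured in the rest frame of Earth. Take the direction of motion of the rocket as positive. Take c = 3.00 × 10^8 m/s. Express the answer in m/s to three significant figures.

In units of c (dividing by 3.00 × 10^8 m/s): v = 0.860, u' = 0.567.
u = (u' + v)/(1 + u'v/c²):
u = (0.567 + 0.860) / (1 + 0.567·0.860) = 1.4267/1.4873 = 0.9592
Converting back: u = 0.9592 × 3.00 × 10^8 m/s.

2.88 × 10^8 m/s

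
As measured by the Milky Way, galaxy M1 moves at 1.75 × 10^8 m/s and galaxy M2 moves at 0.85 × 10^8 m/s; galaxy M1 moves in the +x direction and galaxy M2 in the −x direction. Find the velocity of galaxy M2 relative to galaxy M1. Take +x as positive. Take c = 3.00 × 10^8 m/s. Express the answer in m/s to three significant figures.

-2.23 × 10^8 m/s

β_A = 0.583, β_B = -0.283 (dividing each by c = 3.00 × 10^8 m/s).
Transform to A's frame with the inverse velocity-addition law: u' = (u − v)/(1 − uv/c²), taking u = β_B and v = β_A.
u' = (-0.283 − 0.583) / (1 − (0.583)(-0.283)) = -0.8667/1.1653 = -0.7437.
u' = -0.7437 × 3.00 × 10^8 m/s.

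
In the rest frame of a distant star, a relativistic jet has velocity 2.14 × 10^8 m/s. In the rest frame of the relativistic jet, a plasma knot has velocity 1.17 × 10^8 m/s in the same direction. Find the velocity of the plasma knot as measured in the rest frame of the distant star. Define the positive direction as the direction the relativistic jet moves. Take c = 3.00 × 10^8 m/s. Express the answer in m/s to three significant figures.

In units of c (dividing by 3.00 × 10^8 m/s): v = 0.713, u' = 0.390.
u = (u' + v)/(1 + u'v/c²):
u = (0.390 + 0.713) / (1 + 0.390·0.713) = 1.1033/1.2782 = 0.8632
Converting back: u = 0.8632 × 3.00 × 10^8 m/s.

2.59 × 10^8 m/s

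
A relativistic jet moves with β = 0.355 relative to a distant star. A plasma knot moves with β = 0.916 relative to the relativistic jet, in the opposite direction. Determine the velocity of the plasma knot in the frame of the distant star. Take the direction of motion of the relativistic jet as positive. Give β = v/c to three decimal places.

β = -0.831

With v = 0.355 and u' = -0.916 (in units of c),
u = (u' + v)/(1 + u'v/c²):
u = (-0.916 + 0.355) / (1 + (-0.916)·0.355) = -0.5610/0.6748 = -0.8313
(Galilean addition would give -0.561c.)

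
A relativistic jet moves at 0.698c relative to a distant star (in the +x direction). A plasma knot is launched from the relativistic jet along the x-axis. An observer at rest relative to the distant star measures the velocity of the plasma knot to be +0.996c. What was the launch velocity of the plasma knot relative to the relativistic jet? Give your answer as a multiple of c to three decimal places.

Invert the composition law: u' = (u − v)/(1 − uv/c²).
u' = (0.996 − 0.698) / (1 − (0.996)(0.698)) = 0.2980/0.3048 = 0.9777.

+0.978c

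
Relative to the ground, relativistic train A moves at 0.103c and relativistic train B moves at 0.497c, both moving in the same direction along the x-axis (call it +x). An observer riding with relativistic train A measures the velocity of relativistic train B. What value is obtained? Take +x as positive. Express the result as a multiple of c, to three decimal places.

β_A = 0.103, β_B = 0.497.
Transform to A's frame with the inverse velocity-addition law: u' = (u − v)/(1 − uv/c²), taking u = β_B and v = β_A.
u' = (0.497 − 0.103) / (1 − (0.103)(0.497)) = 0.3940/0.9488 = 0.4153.

+0.415c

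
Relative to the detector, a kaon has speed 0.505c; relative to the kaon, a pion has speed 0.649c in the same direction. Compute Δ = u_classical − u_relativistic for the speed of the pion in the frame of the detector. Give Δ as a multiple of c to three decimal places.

Δ = 0.285c

Galilean: u_cl = 0.649 + 0.505 = 1.1540.
Relativistic: u_rel = (0.649 + 0.505) / (1 + 0.649·0.505) = 1.1540/1.3277 = 0.8691.
Δ = 1.1540 − 0.8691 = 0.2849.
(The classical prediction exceeds c; the relativistic result does not.)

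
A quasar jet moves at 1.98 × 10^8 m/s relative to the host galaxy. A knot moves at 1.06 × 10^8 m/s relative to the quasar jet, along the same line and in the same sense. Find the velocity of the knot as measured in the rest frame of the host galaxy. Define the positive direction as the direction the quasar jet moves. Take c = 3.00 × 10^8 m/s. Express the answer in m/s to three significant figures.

In units of c (dividing by 3.00 × 10^8 m/s): v = 0.660, u' = 0.353.
u = (u' + v)/(1 + u'v/c²):
u = (0.353 + 0.660) / (1 + 0.353·0.660) = 1.0133/1.2332 = 0.8217
Converting back: u = 0.8217 × 3.00 × 10^8 m/s.

2.47 × 10^8 m/s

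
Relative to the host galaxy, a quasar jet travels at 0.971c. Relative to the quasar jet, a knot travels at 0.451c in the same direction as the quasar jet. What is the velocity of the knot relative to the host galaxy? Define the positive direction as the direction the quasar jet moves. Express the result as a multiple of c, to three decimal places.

With v = 0.971 and u' = 0.451 (in units of c),
u = (u' + v)/(1 + u'v/c²):
u = (0.451 + 0.971) / (1 + 0.451·0.971) = 1.4220/1.4379 = 0.9889

0.989c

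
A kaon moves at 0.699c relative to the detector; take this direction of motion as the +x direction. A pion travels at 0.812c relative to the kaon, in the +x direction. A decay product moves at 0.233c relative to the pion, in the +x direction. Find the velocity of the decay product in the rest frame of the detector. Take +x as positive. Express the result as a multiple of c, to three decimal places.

Apply u = (u' + v)/(1 + u'v/c²) successively, working outward toward the detector.
Start: velocity of the kaon relative to the detector = 0.6990c.
Compose with the pion (u' = 0.812 in the kaon frame): u_1 = (0.812 + 0.699) / (1 + 0.812·0.699) = 1.5110/1.5676 = 0.9639.
Compose with the decay product (u' = 0.233 in the pion frame): u_2 = (0.233 + 0.964) / (1 + 0.233·0.964) = 1.1969/1.2246 = 0.9774.

0.977c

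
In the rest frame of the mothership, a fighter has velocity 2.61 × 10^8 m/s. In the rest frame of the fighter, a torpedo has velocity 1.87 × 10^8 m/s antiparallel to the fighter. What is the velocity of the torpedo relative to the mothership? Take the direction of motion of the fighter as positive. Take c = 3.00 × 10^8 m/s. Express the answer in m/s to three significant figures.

+1.62 × 10^8 m/s

In units of c (dividing by 3.00 × 10^8 m/s): v = 0.870, u' = -0.623.
u = (u' + v)/(1 + u'v/c²):
u = (-0.623 + 0.870) / (1 + (-0.623)·0.870) = 0.2467/0.4577 = 0.5389
(Galilean addition would give +0.247c.)
Converting back: u = 0.5389 × 3.00 × 10^8 m/s.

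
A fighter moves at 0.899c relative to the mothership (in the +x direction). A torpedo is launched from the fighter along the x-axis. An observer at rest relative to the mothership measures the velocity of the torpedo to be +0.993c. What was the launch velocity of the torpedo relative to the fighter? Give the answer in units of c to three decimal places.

Invert the composition law: u' = (u − v)/(1 − uv/c²).
u' = (0.993 − 0.899) / (1 − (0.993)(0.899)) = 0.0940/0.1073 = 0.8761.

+0.876c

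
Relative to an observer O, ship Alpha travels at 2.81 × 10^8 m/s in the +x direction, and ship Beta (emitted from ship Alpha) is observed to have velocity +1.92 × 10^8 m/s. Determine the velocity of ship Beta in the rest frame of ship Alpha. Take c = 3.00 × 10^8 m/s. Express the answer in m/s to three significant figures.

v = 0.937c, u = 0.640c.
Invert the composition law: u' = (u − v)/(1 − uv/c²).
u' = (0.640 − 0.937) / (1 − (0.640)(0.937)) = -0.2967/0.4005 = -0.7407.
u' = -0.7407 × 3.00 × 10^8 m/s.

-2.22 × 10^8 m/s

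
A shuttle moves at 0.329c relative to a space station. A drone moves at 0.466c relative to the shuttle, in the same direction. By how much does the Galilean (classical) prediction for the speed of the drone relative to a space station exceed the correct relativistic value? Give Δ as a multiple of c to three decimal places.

Δ = 0.106c

Galilean: u_cl = 0.466 + 0.329 = 0.7950.
Relativistic: u_rel = (0.466 + 0.329) / (1 + 0.466·0.329) = 0.7950/1.1533 = 0.6893.
Δ = 0.7950 − 0.6893 = 0.1057.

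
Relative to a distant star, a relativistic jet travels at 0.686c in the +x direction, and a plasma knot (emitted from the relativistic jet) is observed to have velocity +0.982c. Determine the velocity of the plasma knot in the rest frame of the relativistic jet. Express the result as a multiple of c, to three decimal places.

+0.907c

Invert the composition law: u' = (u − v)/(1 − uv/c²).
u' = (0.982 − 0.686) / (1 − (0.982)(0.686)) = 0.2960/0.3263 = 0.9070.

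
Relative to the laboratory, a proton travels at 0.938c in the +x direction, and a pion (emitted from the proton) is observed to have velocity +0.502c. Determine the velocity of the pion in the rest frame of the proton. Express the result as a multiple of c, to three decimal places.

Invert the composition law: u' = (u − v)/(1 − uv/c²).
u' = (0.502 − 0.938) / (1 − (0.502)(0.938)) = -0.4360/0.5291 = -0.8240.

-0.824c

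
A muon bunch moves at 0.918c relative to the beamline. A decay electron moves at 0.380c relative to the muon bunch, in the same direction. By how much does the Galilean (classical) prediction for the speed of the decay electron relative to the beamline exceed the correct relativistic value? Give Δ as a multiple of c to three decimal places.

Galilean: u_cl = 0.380 + 0.918 = 1.2980.
Relativistic: u_rel = (0.380 + 0.918) / (1 + 0.380·0.918) = 1.2980/1.3488 = 0.9623.
Δ = 1.2980 − 0.9623 = 0.3357.
(The classical prediction exceeds c; the relativistic result does not.)

Δ = 0.336c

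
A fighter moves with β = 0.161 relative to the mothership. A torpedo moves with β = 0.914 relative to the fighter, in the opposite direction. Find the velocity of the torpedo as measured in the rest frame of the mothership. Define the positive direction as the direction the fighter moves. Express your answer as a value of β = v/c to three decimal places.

With v = 0.161 and u' = -0.914 (in units of c),
u = (u' + v)/(1 + u'v/c²):
u = (-0.914 + 0.161) / (1 + (-0.914)·0.161) = -0.7530/0.8528 = -0.8829
(Galilean addition would give -0.753c.)

β = -0.883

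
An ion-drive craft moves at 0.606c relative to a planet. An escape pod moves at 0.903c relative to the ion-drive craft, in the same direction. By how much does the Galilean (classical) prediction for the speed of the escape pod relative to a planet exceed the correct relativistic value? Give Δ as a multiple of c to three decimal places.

Galilean: u_cl = 0.903 + 0.606 = 1.5090.
Relativistic: u_rel = (0.903 + 0.606) / (1 + 0.903·0.606) = 1.5090/1.5472 = 0.9753.
Δ = 1.5090 − 0.9753 = 0.5337.
(The classical prediction exceeds c; the relativistic result does not.)

Δ = 0.534c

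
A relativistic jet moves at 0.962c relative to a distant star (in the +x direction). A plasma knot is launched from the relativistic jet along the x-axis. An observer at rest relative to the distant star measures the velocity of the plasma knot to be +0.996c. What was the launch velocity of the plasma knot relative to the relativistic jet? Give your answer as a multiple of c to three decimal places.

+0.812c

Invert the composition law: u' = (u − v)/(1 − uv/c²).
u' = (0.996 − 0.962) / (1 − (0.996)(0.962)) = 0.0340/0.0418 = 0.8125.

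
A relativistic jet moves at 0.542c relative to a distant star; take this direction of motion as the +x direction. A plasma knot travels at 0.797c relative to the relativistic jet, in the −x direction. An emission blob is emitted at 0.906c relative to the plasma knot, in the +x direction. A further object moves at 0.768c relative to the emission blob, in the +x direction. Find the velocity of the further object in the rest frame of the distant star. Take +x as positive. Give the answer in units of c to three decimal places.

+0.967c

Apply u = (u' + v)/(1 + u'v/c²) successively, working outward toward the distant star.
Start: velocity of the relativistic jet relative to the distant star = 0.5420c.
Compose with the plasma knot (u' = -0.797 in the relativistic jet frame): u_1 = (-0.797 + 0.542) / (1 + (-0.797)·0.542) = -0.2550/0.5680 = -0.4489.
Compose with the emission blob (u' = 0.906 in the plasma knot frame): u_2 = (0.906 + (-0.449)) / (1 + 0.906·(-0.449)) = 0.4571/0.5933 = 0.7704.
Compose with the further object (u' = 0.768 in the emission blob frame): u_3 = (0.768 + 0.770) / (1 + 0.768·0.770) = 1.5384/1.5917 = 0.9665.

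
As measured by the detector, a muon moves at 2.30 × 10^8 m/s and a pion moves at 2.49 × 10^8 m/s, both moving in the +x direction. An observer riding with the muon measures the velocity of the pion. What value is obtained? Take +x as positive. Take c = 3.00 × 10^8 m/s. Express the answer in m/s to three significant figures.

β_A = 0.767, β_B = 0.830 (dividing each by c = 3.00 × 10^8 m/s).
Transform to A's frame with the inverse velocity-addition law: u' = (u − v)/(1 − uv/c²), taking u = β_B and v = β_A.
u' = (0.830 − 0.767) / (1 − (0.767)(0.830)) = 0.0633/0.3637 = 0.1742.
u' = 0.1742 × 3.00 × 10^8 m/s.

+5.22 × 10^7 m/s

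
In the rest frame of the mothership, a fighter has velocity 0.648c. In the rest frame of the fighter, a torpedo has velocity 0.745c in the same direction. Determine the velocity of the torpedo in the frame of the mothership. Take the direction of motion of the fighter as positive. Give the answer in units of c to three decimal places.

With v = 0.648 and u' = 0.745 (in units of c),
u = (u' + v)/(1 + u'v/c²):
u = (0.745 + 0.648) / (1 + 0.745·0.648) = 1.3930/1.4828 = 0.9395
(Galilean addition would give +1.393c, exceeding c.)

0.939c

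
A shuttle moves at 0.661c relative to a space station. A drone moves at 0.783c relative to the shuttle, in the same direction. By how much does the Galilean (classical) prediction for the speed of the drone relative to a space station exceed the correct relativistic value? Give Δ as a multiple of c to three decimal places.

Galilean: u_cl = 0.783 + 0.661 = 1.4440.
Relativistic: u_rel = (0.783 + 0.661) / (1 + 0.783·0.661) = 1.4440/1.5176 = 0.9515.
Δ = 1.4440 − 0.9515 = 0.4925.
(The classical prediction exceeds c; the relativistic result does not.)

Δ = 0.492c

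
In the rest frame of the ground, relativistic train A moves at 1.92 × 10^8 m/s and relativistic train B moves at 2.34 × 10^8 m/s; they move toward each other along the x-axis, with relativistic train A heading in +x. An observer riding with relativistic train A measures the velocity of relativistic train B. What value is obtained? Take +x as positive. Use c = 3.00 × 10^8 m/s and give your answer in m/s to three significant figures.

β_A = 0.640, β_B = -0.780 (dividing each by c = 3.00 × 10^8 m/s).
Transform to A's frame with the inverse velocity-addition law: u' = (u − v)/(1 − uv/c²), taking u = β_B and v = β_A.
u' = (-0.780 − 0.640) / (1 − (0.640)(-0.780)) = -1.4200/1.4992 = -0.9472.
u' = -0.9472 × 3.00 × 10^8 m/s.

-2.84 × 10^8 m/s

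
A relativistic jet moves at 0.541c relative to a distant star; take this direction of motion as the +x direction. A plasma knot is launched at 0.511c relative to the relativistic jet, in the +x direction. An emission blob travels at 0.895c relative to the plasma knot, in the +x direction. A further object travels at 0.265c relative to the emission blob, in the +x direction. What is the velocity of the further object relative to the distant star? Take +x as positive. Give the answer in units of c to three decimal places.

0.994c

Apply u = (u' + v)/(1 + u'v/c²) successively, working outward toward the distant star.
Start: velocity of the relativistic jet relative to the distant star = 0.5410c.
Compose with the plasma knot (u' = 0.511 in the relativistic jet frame): u_1 = (0.511 + 0.541) / (1 + 0.511·0.541) = 1.0520/1.2765 = 0.8242.
Compose with the emission blob (u' = 0.895 in the plasma knot frame): u_2 = (0.895 + 0.824) / (1 + 0.895·0.824) = 1.7192/1.7376 = 0.9894.
Compose with the further object (u' = 0.265 in the emission blob frame): u_3 = (0.265 + 0.989) / (1 + 0.265·0.989) = 1.2544/1.2622 = 0.9938.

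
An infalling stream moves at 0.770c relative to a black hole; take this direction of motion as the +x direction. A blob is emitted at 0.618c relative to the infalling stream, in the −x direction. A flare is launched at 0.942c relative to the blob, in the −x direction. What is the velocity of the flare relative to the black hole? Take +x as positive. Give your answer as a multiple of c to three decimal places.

-0.897c

Apply u = (u' + v)/(1 + u'v/c²) successively, working outward toward the black hole.
Start: velocity of the infalling stream relative to the black hole = 0.7700c.
Compose with the blob (u' = -0.618 in the infalling stream frame): u_1 = (-0.618 + 0.770) / (1 + (-0.618)·0.770) = 0.1520/0.5241 = 0.2900.
Compose with the flare (u' = -0.942 in the blob frame): u_2 = (-0.942 + 0.290) / (1 + (-0.942)·0.290) = -0.6520/0.7268 = -0.8971.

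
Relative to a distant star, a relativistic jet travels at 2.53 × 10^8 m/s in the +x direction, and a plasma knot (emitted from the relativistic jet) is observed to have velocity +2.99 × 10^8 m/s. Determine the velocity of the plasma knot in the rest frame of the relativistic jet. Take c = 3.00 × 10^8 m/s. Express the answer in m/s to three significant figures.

v = 0.843c, u = 0.997c.
Invert the composition law: u' = (u − v)/(1 − uv/c²).
u' = (0.997 − 0.843) / (1 − (0.997)(0.843)) = 0.1533/0.1595 = 0.9615.
u' = 0.9615 × 3.00 × 10^8 m/s.

+2.88 × 10^8 m/s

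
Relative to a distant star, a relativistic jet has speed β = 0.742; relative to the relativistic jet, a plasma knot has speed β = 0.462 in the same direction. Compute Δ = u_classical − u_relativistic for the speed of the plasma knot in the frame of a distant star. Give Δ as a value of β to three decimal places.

Galilean: u_cl = 0.462 + 0.742 = 1.2040.
Relativistic: u_rel = (0.462 + 0.742) / (1 + 0.462·0.742) = 1.2040/1.3428 = 0.8966.
Δ = 1.2040 − 0.8966 = 0.3074.
(The classical prediction exceeds c; the relativistic result does not.)

Δ = 0.307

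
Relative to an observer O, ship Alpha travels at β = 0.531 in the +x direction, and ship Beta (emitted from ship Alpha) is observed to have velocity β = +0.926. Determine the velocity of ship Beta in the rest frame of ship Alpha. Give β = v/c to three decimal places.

Invert the composition law: u' = (u − v)/(1 − uv/c²).
u' = (0.926 − 0.531) / (1 − (0.926)(0.531)) = 0.3950/0.5083 = 0.7771.

β = +0.777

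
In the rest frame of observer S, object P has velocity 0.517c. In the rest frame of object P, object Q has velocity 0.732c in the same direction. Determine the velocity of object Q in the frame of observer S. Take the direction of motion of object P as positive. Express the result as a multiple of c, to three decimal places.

With v = 0.517 and u' = 0.732 (in units of c),
u = (u' + v)/(1 + u'v/c²):
u = (0.732 + 0.517) / (1 + 0.732·0.517) = 1.2490/1.3784 = 0.9061

0.906c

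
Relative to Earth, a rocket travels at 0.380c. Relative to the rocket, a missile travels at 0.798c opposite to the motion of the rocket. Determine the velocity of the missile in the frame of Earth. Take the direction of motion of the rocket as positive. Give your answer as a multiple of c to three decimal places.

-0.600c

With v = 0.380 and u' = -0.798 (in units of c),
u = (u' + v)/(1 + u'v/c²):
u = (-0.798 + 0.380) / (1 + (-0.798)·0.380) = -0.4180/0.6968 = -0.5999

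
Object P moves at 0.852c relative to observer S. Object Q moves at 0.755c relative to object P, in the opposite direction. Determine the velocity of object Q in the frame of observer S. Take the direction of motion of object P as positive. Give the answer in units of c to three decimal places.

+0.272c

With v = 0.852 and u' = -0.755 (in units of c),
u = (u' + v)/(1 + u'v/c²):
u = (-0.755 + 0.852) / (1 + (-0.755)·0.852) = 0.0970/0.3567 = 0.2719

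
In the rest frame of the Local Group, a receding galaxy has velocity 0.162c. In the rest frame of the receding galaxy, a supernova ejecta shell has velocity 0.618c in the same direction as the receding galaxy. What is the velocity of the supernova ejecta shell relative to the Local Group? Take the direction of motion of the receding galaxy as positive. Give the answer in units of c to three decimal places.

With v = 0.162 and u' = 0.618 (in units of c),
u = (u' + v)/(1 + u'v/c²):
u = (0.618 + 0.162) / (1 + 0.618·0.162) = 0.7800/1.1001 = 0.7090
(Galilean addition would give +0.780c.)

0.709c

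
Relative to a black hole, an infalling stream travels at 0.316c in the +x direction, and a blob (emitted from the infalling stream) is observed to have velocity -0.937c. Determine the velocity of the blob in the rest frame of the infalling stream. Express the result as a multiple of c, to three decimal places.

Invert the composition law: u' = (u − v)/(1 − uv/c²).
u' = (-0.937 − 0.316) / (1 − (-0.937)(0.316)) = -1.2530/1.2961 = -0.9668.

-0.967c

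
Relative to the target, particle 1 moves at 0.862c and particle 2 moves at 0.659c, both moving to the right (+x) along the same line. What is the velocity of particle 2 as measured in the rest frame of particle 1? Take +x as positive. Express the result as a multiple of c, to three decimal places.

-0.470c

β_A = 0.862, β_B = 0.659.
Transform to A's frame with the inverse velocity-addition law: u' = (u − v)/(1 − uv/c²), taking u = β_B and v = β_A.
u' = (0.659 − 0.862) / (1 − (0.862)(0.659)) = -0.2030/0.4319 = -0.4700.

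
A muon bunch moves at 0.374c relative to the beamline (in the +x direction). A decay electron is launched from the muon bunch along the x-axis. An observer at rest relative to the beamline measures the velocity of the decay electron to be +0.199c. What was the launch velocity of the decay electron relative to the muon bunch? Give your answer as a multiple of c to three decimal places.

Invert the composition law: u' = (u − v)/(1 − uv/c²).
u' = (0.199 − 0.374) / (1 − (0.199)(0.374)) = -0.1750/0.9256 = -0.1891.

-0.189c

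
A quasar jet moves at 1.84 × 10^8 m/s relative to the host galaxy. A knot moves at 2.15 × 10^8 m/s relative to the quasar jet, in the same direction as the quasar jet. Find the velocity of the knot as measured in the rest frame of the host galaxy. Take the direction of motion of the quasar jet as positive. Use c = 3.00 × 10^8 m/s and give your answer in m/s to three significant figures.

In units of c (dividing by 3.00 × 10^8 m/s): v = 0.613, u' = 0.717.
u = (u' + v)/(1 + u'v/c²):
u = (0.717 + 0.613) / (1 + 0.717·0.613) = 1.3300/1.4396 = 0.9239
(Galilean addition would give +1.330c, exceeding c.)
Converting back: u = 0.9239 × 3.00 × 10^8 m/s.

2.77 × 10^8 m/s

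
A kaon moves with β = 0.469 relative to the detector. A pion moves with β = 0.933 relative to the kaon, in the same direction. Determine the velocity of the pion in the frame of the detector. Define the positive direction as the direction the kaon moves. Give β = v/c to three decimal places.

With v = 0.469 and u' = 0.933 (in units of c),
u = (u' + v)/(1 + u'v/c²):
u = (0.933 + 0.469) / (1 + 0.933·0.469) = 1.4020/1.4376 = 0.9753
(Galilean addition would give +1.402c, exceeding c.)

β = 0.975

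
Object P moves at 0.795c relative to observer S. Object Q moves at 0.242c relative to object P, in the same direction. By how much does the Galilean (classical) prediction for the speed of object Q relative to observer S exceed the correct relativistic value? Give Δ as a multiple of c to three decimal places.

Galilean: u_cl = 0.242 + 0.795 = 1.0370.
Relativistic: u_rel = (0.242 + 0.795) / (1 + 0.242·0.795) = 1.0370/1.1924 = 0.8697.
Δ = 1.0370 − 0.8697 = 0.1673.
(The classical prediction exceeds c; the relativistic result does not.)

Δ = 0.167c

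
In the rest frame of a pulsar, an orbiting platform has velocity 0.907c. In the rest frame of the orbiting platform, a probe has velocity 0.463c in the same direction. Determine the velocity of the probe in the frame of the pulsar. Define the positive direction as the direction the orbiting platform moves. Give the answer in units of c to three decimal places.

0.965c

With v = 0.907 and u' = 0.463 (in units of c),
u = (u' + v)/(1 + u'v/c²):
u = (0.463 + 0.907) / (1 + 0.463·0.907) = 1.3700/1.4199 = 0.9648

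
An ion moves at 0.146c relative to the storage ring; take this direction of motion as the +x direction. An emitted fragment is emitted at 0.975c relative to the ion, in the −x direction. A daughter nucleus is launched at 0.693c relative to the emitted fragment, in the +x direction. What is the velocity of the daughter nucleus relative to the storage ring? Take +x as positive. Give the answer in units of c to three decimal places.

-0.829c

Apply u = (u' + v)/(1 + u'v/c²) successively, working outward toward the storage ring.
Start: velocity of the ion relative to the storage ring = 0.1460c.
Compose with the emitted fragment (u' = -0.975 in the ion frame): u_1 = (-0.975 + 0.146) / (1 + (-0.975)·0.146) = -0.8290/0.8577 = -0.9666.
Compose with the daughter nucleus (u' = 0.693 in the emitted fragment frame): u_2 = (0.693 + (-0.967)) / (1 + 0.693·(-0.967)) = -0.2736/0.3301 = -0.8287.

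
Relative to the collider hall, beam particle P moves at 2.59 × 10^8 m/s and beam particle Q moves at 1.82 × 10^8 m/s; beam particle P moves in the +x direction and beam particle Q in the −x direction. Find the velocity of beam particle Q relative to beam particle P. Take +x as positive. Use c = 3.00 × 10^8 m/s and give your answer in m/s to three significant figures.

β_A = 0.863, β_B = -0.607 (dividing each by c = 3.00 × 10^8 m/s).
Transform to A's frame with the inverse velocity-addition law: u' = (u − v)/(1 − uv/c²), taking u = β_B and v = β_A.
u' = (-0.607 − 0.863) / (1 − (0.863)(-0.607)) = -1.4700/1.5238 = -0.9647.
u' = -0.9647 × 3.00 × 10^8 m/s.

-2.89 × 10^8 m/s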